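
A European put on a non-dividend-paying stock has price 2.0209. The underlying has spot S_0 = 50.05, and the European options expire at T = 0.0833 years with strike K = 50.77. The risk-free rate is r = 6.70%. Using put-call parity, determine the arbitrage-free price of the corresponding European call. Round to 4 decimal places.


Answer: Call price = 1.5835

Derivation:
Put-call parity: C - P = S_0 * exp(-qT) - K * exp(-rT).
S_0 * exp(-qT) = 50.0500 * 1.00000000 = 50.05000000
K * exp(-rT) = 50.7700 * 0.99443445 = 50.48743679
C = P + S*exp(-qT) - K*exp(-rT)
C = 2.0209 + 50.05000000 - 50.48743679 = 1.5835


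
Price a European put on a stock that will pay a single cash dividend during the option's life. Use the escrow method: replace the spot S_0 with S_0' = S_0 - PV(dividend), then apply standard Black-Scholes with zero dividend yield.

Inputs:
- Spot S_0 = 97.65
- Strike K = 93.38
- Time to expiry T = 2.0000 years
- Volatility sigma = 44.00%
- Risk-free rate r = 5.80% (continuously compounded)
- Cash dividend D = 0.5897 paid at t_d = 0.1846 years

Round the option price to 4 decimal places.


Answer: Price = 15.7102

Derivation:
PV(D) = D * exp(-r * t_d) = 0.5897 * 0.98935031 = 0.58341988
S_0' = S_0 - PV(D) = 97.6500 - 0.58341988 = 97.06658012
d1 = (ln(S_0'/K) + (r + sigma^2/2)*T) / (sigma*sqrt(T)) = 0.55977135
d2 = d1 - sigma*sqrt(T) = -0.06248261
exp(-rT) = 0.89047522
N(-d1) = 0.28781770; N(-d2) = 0.52491075
P = K * exp(-rT) * N(-d2) - S_0' * N(-d1) = 93.3800 * 0.89047522 * 0.52491075 - 97.06658012 * 0.28781770 = 15.7102


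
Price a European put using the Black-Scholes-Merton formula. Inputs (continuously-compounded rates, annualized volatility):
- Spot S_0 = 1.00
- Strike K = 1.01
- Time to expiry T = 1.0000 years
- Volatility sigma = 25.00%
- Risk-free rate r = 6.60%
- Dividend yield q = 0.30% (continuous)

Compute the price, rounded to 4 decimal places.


Answer: Price = 0.0730

Derivation:
d1 = (ln(S/K) + (r - q + 0.5*sigma^2) * T) / (sigma * sqrt(T)) = 0.33719868
d2 = d1 - sigma * sqrt(T) = 0.08719868
exp(-rT) = 0.93613086; exp(-qT) = 0.99700450
P = K * exp(-rT) * N(-d2) - S_0 * exp(-qT) * N(-d1)
N(-d1) = 0.36798357; N(-d2) = 0.46525680
P = 1.0100 * 0.93613086 * 0.46525680 - 1.0000 * 0.99700450 * 0.36798357 = 0.0730


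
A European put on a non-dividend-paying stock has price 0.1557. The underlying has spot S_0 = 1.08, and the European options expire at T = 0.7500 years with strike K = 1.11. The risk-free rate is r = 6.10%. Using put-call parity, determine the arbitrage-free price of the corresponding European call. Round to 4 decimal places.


Put-call parity: C - P = S_0 * exp(-qT) - K * exp(-rT).
S_0 * exp(-qT) = 1.0800 * 1.00000000 = 1.08000000
K * exp(-rT) = 1.1100 * 0.95528075 = 1.06036164
C = P + S*exp(-qT) - K*exp(-rT)
C = 0.1557 + 1.08000000 - 1.06036164 = 0.1753

Answer: Call price = 0.1753


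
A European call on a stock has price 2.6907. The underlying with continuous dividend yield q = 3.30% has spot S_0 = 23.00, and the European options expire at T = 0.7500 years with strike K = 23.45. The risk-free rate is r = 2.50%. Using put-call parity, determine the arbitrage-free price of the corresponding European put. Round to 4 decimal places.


Put-call parity: C - P = S_0 * exp(-qT) - K * exp(-rT).
S_0 * exp(-qT) = 23.0000 * 0.97555377 = 22.43773671
K * exp(-rT) = 23.4500 * 0.98142469 = 23.01440893
P = C - S*exp(-qT) + K*exp(-rT)
P = 2.6907 - 22.43773671 + 23.01440893 = 3.2674

Answer: Put price = 3.2674


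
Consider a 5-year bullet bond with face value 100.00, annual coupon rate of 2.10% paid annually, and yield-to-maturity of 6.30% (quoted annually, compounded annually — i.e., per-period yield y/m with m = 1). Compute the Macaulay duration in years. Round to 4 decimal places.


Answer: Macaulay duration = 4.7742 years

Derivation:
Coupon per period c = face * coupon_rate / m = 2.100000
Periods per year m = 1; per-period yield y/m = 0.063000
Number of cashflows N = 5
Cashflows (t years, CF_t, discount factor 1/(1+y/m)^(m*t), PV):
  t = 1.0000: CF_t = 2.100000, DF = 0.940734, PV = 1.975541
  t = 2.0000: CF_t = 2.100000, DF = 0.884980, PV = 1.858458
  t = 3.0000: CF_t = 2.100000, DF = 0.832531, PV = 1.748314
  t = 4.0000: CF_t = 2.100000, DF = 0.783190, PV = 1.644698
  t = 5.0000: CF_t = 102.100000, DF = 0.736773, PV = 75.224519
Price P = sum_t PV_t = 82.451531
Macaulay numerator sum_t t * PV_t:
  t * PV_t at t = 1.0000: 1.975541
  t * PV_t at t = 2.0000: 3.716916
  t * PV_t at t = 3.0000: 5.244943
  t * PV_t at t = 4.0000: 6.578793
  t * PV_t at t = 5.0000: 376.122595
Macaulay duration D = (sum_t t * PV_t) / P = 393.638788 / 82.451531 = 4.774184


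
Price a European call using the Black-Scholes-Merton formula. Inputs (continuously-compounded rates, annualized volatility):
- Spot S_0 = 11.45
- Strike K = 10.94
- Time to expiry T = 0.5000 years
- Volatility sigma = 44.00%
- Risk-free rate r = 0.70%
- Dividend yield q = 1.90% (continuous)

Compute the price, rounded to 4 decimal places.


d1 = (ln(S/K) + (r - q + 0.5*sigma^2) * T) / (sigma * sqrt(T)) = 0.28272679
d2 = d1 - sigma * sqrt(T) = -0.02840019
exp(-rT) = 0.99650612; exp(-qT) = 0.99054498
C = S_0 * exp(-qT) * N(d1) - K * exp(-rT) * N(d2)
N(d1) = 0.61130686; N(d2) = 0.48867148
C = 11.4500 * 0.99054498 * 0.61130686 - 10.9400 * 0.99650612 * 0.48867148 = 1.6059

Answer: Price = 1.6059


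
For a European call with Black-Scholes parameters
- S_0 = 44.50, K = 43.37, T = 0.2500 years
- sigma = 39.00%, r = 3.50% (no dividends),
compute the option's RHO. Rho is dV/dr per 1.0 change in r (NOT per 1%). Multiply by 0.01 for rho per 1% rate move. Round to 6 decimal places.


Answer: Rho = 5.713587

Derivation:
d1 = 0.2742755453; d2 = 0.0792755453
phi(d1) = 0.3842153522; exp(-qT) = 1.0000000000; exp(-rT) = 0.9912881698
N(d2) = 0.5315932714
Rho = K*T*exp(-rT)*N(d2) = 43.3700 * 0.2500 * 0.9912881698 * 0.5315932714 = 5.713587


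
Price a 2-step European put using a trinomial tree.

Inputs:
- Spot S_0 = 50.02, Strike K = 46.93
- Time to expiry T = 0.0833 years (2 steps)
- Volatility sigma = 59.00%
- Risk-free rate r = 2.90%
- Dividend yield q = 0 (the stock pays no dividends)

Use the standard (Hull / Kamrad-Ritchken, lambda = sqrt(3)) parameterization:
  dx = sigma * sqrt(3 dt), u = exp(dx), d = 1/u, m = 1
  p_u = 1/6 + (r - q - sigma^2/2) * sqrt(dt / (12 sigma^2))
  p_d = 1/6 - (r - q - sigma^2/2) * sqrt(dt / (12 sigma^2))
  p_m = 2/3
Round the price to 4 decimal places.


dt = T/N = 0.041650; dx = sigma*sqrt(3*dt) = 0.208555
u = exp(dx) = 1.231896; d = 1/u = 0.811757
p_u = 0.152183, p_m = 0.666667, p_d = 0.181150
Discount per step: exp(-r*dt) = 0.998793
Stock lattice S(k, j) with j the centered position index:
  k=0: S(0,+0) = 50.0200
  k=1: S(1,-1) = 40.6041; S(1,+0) = 50.0200; S(1,+1) = 61.6195
  k=2: S(2,-2) = 32.9606; S(2,-1) = 40.6041; S(2,+0) = 50.0200; S(2,+1) = 61.6195; S(2,+2) = 75.9088
Terminal payoffs V(N, j) = max(K - S_T, 0):
  V(2,-2) = 13.969385; V(2,-1) = 6.325936; V(2,+0) = 0.000000; V(2,+1) = 0.000000; V(2,+2) = 0.000000
Backward induction: V(k, j) = exp(-r*dt) * [p_u * V(k+1, j+1) + p_m * V(k+1, j) + p_d * V(k+1, j-1)]
  V(1,-1) = exp(-r*dt) * [p_u*0.000000 + p_m*6.325936 + p_d*13.969385] = 6.739706
  V(1,+0) = exp(-r*dt) * [p_u*0.000000 + p_m*0.000000 + p_d*6.325936] = 1.144563
  V(1,+1) = exp(-r*dt) * [p_u*0.000000 + p_m*0.000000 + p_d*0.000000] = 0.000000
  V(0,+0) = exp(-r*dt) * [p_u*0.000000 + p_m*1.144563 + p_d*6.739706] = 1.981548

Answer: Price = V(0,0) = 1.9815


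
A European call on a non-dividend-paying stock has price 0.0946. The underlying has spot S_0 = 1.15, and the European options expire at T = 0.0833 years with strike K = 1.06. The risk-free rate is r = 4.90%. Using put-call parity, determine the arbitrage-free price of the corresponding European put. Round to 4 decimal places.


Put-call parity: C - P = S_0 * exp(-qT) - K * exp(-rT).
S_0 * exp(-qT) = 1.1500 * 1.00000000 = 1.15000000
K * exp(-rT) = 1.0600 * 0.99592662 = 1.05568222
P = C - S*exp(-qT) + K*exp(-rT)
P = 0.0946 - 1.15000000 + 1.05568222 = 0.0003

Answer: Put price = 0.0003


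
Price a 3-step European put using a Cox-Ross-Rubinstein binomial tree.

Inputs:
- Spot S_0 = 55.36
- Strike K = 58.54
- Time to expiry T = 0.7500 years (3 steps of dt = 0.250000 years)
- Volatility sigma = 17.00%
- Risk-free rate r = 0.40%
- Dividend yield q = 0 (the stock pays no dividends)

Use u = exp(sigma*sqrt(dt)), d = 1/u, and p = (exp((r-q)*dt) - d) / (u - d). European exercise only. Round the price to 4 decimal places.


Answer: Price = V(0,0) = 5.0955

Derivation:
dt = T/N = 0.250000
u = exp(sigma*sqrt(dt)) = 1.088717; d = 1/u = 0.918512
p = (exp((r-q)*dt) - d) / (u - d) = 0.484641
Discount per step: exp(-r*dt) = 0.999000
Stock lattice S(k, i) with i counting down-moves:
  k=0: S(0,0) = 55.3600
  k=1: S(1,0) = 60.2714; S(1,1) = 50.8488
  k=2: S(2,0) = 65.6185; S(2,1) = 55.3600; S(2,2) = 46.7053
  k=3: S(3,0) = 71.4400; S(3,1) = 60.2714; S(3,2) = 50.8488; S(3,3) = 42.8994
Terminal payoffs V(N, i) = max(K - S_T, 0):
  V(3,0) = 0.000000; V(3,1) = 0.000000; V(3,2) = 7.691160; V(3,3) = 15.640623
Backward induction: V(k, i) = exp(-r*dt) * [p * V(k+1, i) + (1-p) * V(k+1, i+1)].
  V(2,0) = exp(-r*dt) * [p*0.000000 + (1-p)*0.000000] = 0.000000
  V(2,1) = exp(-r*dt) * [p*0.000000 + (1-p)*7.691160] = 3.959747
  V(2,2) = exp(-r*dt) * [p*7.691160 + (1-p)*15.640623] = 11.776205
  V(1,0) = exp(-r*dt) * [p*0.000000 + (1-p)*3.959747] = 2.038651
  V(1,1) = exp(-r*dt) * [p*3.959747 + (1-p)*11.776205] = 7.980045
  V(0,0) = exp(-r*dt) * [p*2.038651 + (1-p)*7.980045] = 5.095504


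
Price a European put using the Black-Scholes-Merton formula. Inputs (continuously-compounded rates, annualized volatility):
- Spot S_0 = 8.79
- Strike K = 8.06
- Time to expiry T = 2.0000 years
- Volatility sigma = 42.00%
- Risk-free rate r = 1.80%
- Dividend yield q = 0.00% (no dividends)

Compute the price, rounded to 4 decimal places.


d1 = (ln(S/K) + (r - q + 0.5*sigma^2) * T) / (sigma * sqrt(T)) = 0.50356299
d2 = d1 - sigma * sqrt(T) = -0.09040671
exp(-rT) = 0.96464029; exp(-qT) = 1.00000000
P = K * exp(-rT) * N(-d2) - S_0 * exp(-qT) * N(-d1)
N(-d1) = 0.30728425; N(-d2) = 0.53601799
P = 8.0600 * 0.96464029 * 0.53601799 - 8.7900 * 1.00000000 * 0.30728425 = 1.4665

Answer: Price = 1.4665


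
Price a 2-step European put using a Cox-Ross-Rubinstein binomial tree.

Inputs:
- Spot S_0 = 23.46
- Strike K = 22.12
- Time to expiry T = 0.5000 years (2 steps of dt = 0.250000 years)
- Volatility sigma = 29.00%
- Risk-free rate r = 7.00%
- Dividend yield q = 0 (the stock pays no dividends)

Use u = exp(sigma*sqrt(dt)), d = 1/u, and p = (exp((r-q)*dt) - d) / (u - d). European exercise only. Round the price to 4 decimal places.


Answer: Price = V(0,0) = 0.9969

Derivation:
dt = T/N = 0.250000
u = exp(sigma*sqrt(dt)) = 1.156040; d = 1/u = 0.865022
p = (exp((r-q)*dt) - d) / (u - d) = 0.524477
Discount per step: exp(-r*dt) = 0.982652
Stock lattice S(k, i) with i counting down-moves:
  k=0: S(0,0) = 23.4600
  k=1: S(1,0) = 27.1207; S(1,1) = 20.2934
  k=2: S(2,0) = 31.3526; S(2,1) = 23.4600; S(2,2) = 17.5543
Terminal payoffs V(N, i) = max(K - S_T, 0):
  V(2,0) = 0.000000; V(2,1) = 0.000000; V(2,2) = 4.565737
Backward induction: V(k, i) = exp(-r*dt) * [p * V(k+1, i) + (1-p) * V(k+1, i+1)].
  V(1,0) = exp(-r*dt) * [p*0.000000 + (1-p)*0.000000] = 0.000000
  V(1,1) = exp(-r*dt) * [p*0.000000 + (1-p)*4.565737] = 2.133451
  V(0,0) = exp(-r*dt) * [p*0.000000 + (1-p)*2.133451] = 0.996907


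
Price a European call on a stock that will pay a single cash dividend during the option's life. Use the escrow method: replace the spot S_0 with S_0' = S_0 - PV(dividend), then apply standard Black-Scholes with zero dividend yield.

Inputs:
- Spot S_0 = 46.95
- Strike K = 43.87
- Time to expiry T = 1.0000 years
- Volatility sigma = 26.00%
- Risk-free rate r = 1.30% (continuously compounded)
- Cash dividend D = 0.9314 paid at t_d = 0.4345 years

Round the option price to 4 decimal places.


Answer: Price = 6.1055

Derivation:
PV(D) = D * exp(-r * t_d) = 0.9314 * 0.99436742 = 0.92615382
S_0' = S_0 - PV(D) = 46.9500 - 0.92615382 = 46.02384618
d1 = (ln(S_0'/K) + (r + sigma^2/2)*T) / (sigma*sqrt(T)) = 0.36434209
d2 = d1 - sigma*sqrt(T) = 0.10434209
exp(-rT) = 0.98708414
N(d1) = 0.64219871; N(d2) = 0.54155106
C = S_0' * N(d1) - K * exp(-rT) * N(d2) = 46.02384618 * 0.64219871 - 43.8700 * 0.98708414 * 0.54155106 = 6.1055


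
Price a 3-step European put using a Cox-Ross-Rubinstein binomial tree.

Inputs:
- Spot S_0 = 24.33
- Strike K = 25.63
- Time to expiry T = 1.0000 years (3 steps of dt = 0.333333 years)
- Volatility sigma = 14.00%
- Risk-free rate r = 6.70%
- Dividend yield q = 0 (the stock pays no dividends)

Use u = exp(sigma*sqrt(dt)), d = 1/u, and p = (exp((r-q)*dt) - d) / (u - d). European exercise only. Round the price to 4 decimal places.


dt = T/N = 0.333333
u = exp(sigma*sqrt(dt)) = 1.084186; d = 1/u = 0.922351
p = (exp((r-q)*dt) - d) / (u - d) = 0.619358
Discount per step: exp(-r*dt) = 0.977914
Stock lattice S(k, i) with i counting down-moves:
  k=0: S(0,0) = 24.3300
  k=1: S(1,0) = 26.3782; S(1,1) = 22.4408
  k=2: S(2,0) = 28.5989; S(2,1) = 24.3300; S(2,2) = 20.6983
  k=3: S(3,0) = 31.0065; S(3,1) = 26.3782; S(3,2) = 22.4408; S(3,3) = 19.0911
Terminal payoffs V(N, i) = max(K - S_T, 0):
  V(3,0) = 0.000000; V(3,1) = 0.000000; V(3,2) = 3.189191; V(3,3) = 6.538885
Backward induction: V(k, i) = exp(-r*dt) * [p * V(k+1, i) + (1-p) * V(k+1, i+1)].
  V(2,0) = exp(-r*dt) * [p*0.000000 + (1-p)*0.000000] = 0.000000
  V(2,1) = exp(-r*dt) * [p*0.000000 + (1-p)*3.189191] = 1.187130
  V(2,2) = exp(-r*dt) * [p*3.189191 + (1-p)*6.538885] = 4.365631
  V(1,0) = exp(-r*dt) * [p*0.000000 + (1-p)*1.187130] = 0.441892
  V(1,1) = exp(-r*dt) * [p*1.187130 + (1-p)*4.365631] = 2.344063
  V(0,0) = exp(-r*dt) * [p*0.441892 + (1-p)*2.344063] = 1.140188

Answer: Price = V(0,0) = 1.1402


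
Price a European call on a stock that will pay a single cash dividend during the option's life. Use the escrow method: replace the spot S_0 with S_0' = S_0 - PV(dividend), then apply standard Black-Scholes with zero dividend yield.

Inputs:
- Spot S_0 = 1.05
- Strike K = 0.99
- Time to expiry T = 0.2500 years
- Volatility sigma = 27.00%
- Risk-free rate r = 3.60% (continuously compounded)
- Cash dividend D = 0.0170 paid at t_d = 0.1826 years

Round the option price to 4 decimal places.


Answer: Price = 0.0841

Derivation:
PV(D) = D * exp(-r * t_d) = 0.0170 * 0.99344796 = 0.01688862
S_0' = S_0 - PV(D) = 1.0500 - 0.01688862 = 1.03311138
d1 = (ln(S_0'/K) + (r + sigma^2/2)*T) / (sigma*sqrt(T)) = 0.44990997
d2 = d1 - sigma*sqrt(T) = 0.31490997
exp(-rT) = 0.99104038
N(d1) = 0.67361232; N(d2) = 0.62358500
C = S_0' * N(d1) - K * exp(-rT) * N(d2) = 1.03311138 * 0.67361232 - 0.9900 * 0.99104038 * 0.62358500 = 0.0841


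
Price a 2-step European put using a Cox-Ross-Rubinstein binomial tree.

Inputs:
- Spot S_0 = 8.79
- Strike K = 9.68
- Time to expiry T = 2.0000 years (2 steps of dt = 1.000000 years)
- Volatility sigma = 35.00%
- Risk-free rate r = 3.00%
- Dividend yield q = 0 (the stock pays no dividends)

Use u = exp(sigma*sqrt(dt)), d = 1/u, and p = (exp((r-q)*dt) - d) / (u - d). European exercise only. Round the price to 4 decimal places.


dt = T/N = 1.000000
u = exp(sigma*sqrt(dt)) = 1.419068; d = 1/u = 0.704688
p = (exp((r-q)*dt) - d) / (u - d) = 0.456013
Discount per step: exp(-r*dt) = 0.970446
Stock lattice S(k, i) with i counting down-moves:
  k=0: S(0,0) = 8.7900
  k=1: S(1,0) = 12.4736; S(1,1) = 6.1942
  k=2: S(2,0) = 17.7009; S(2,1) = 8.7900; S(2,2) = 4.3650
Terminal payoffs V(N, i) = max(K - S_T, 0):
  V(2,0) = 0.000000; V(2,1) = 0.890000; V(2,2) = 5.315015
Backward induction: V(k, i) = exp(-r*dt) * [p * V(k+1, i) + (1-p) * V(k+1, i+1)].
  V(1,0) = exp(-r*dt) * [p*0.000000 + (1-p)*0.890000] = 0.469840
  V(1,1) = exp(-r*dt) * [p*0.890000 + (1-p)*5.315015] = 3.199704
  V(0,0) = exp(-r*dt) * [p*0.469840 + (1-p)*3.199704] = 1.897076

Answer: Price = V(0,0) = 1.8971


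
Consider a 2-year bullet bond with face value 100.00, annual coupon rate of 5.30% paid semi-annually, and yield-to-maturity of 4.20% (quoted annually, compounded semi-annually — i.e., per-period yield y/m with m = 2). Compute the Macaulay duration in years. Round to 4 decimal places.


Answer: Macaulay duration = 1.9248 years

Derivation:
Coupon per period c = face * coupon_rate / m = 2.650000
Periods per year m = 2; per-period yield y/m = 0.021000
Number of cashflows N = 4
Cashflows (t years, CF_t, discount factor 1/(1+y/m)^(m*t), PV):
  t = 0.5000: CF_t = 2.650000, DF = 0.979432, PV = 2.595495
  t = 1.0000: CF_t = 2.650000, DF = 0.959287, PV = 2.542110
  t = 1.5000: CF_t = 2.650000, DF = 0.939556, PV = 2.489824
  t = 2.0000: CF_t = 102.650000, DF = 0.920231, PV = 94.461750
Price P = sum_t PV_t = 102.089179
Macaulay numerator sum_t t * PV_t:
  t * PV_t at t = 0.5000: 1.297747
  t * PV_t at t = 1.0000: 2.542110
  t * PV_t at t = 1.5000: 3.734736
  t * PV_t at t = 2.0000: 188.923499
Macaulay duration D = (sum_t t * PV_t) / P = 196.498093 / 102.089179 = 1.924769


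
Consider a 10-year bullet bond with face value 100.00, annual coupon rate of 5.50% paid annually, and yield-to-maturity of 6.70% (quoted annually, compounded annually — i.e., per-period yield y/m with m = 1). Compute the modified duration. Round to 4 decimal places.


Answer: Modified duration = 7.3524

Derivation:
Coupon per period c = face * coupon_rate / m = 5.500000
Periods per year m = 1; per-period yield y/m = 0.067000
Number of cashflows N = 10
Cashflows (t years, CF_t, discount factor 1/(1+y/m)^(m*t), PV):
  t = 1.0000: CF_t = 5.500000, DF = 0.937207, PV = 5.154639
  t = 2.0000: CF_t = 5.500000, DF = 0.878357, PV = 4.830965
  t = 3.0000: CF_t = 5.500000, DF = 0.823203, PV = 4.527614
  t = 4.0000: CF_t = 5.500000, DF = 0.771511, PV = 4.243312
  t = 5.0000: CF_t = 5.500000, DF = 0.723066, PV = 3.976863
  t = 6.0000: CF_t = 5.500000, DF = 0.677663, PV = 3.727144
  t = 7.0000: CF_t = 5.500000, DF = 0.635110, PV = 3.493106
  t = 8.0000: CF_t = 5.500000, DF = 0.595230, PV = 3.273764
  t = 9.0000: CF_t = 5.500000, DF = 0.557854, PV = 3.068195
  t = 10.0000: CF_t = 105.500000, DF = 0.522824, PV = 55.157969
Price P = sum_t PV_t = 91.453570
First compute Macaulay numerator sum_t t * PV_t:
  t * PV_t at t = 1.0000: 5.154639
  t * PV_t at t = 2.0000: 9.661929
  t * PV_t at t = 3.0000: 13.582843
  t * PV_t at t = 4.0000: 16.973250
  t * PV_t at t = 5.0000: 19.884313
  t * PV_t at t = 6.0000: 22.362864
  t * PV_t at t = 7.0000: 24.451741
  t * PV_t at t = 8.0000: 26.190110
  t * PV_t at t = 9.0000: 27.613752
  t * PV_t at t = 10.0000: 551.579689
Macaulay duration D = 717.455131 / 91.453570 = 7.845020
Modified duration = D / (1 + y/m) = 7.845020 / (1 + 0.067000) = 7.352409


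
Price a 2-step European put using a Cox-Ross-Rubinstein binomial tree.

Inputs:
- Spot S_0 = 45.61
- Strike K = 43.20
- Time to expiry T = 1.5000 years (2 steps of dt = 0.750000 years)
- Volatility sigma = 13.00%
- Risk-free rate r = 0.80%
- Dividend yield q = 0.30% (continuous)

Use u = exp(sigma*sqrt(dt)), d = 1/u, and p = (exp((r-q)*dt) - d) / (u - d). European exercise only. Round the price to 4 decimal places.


dt = T/N = 0.750000
u = exp(sigma*sqrt(dt)) = 1.119165; d = 1/u = 0.893523
p = (exp((r-q)*dt) - d) / (u - d) = 0.488534
Discount per step: exp(-r*dt) = 0.994018
Stock lattice S(k, i) with i counting down-moves:
  k=0: S(0,0) = 45.6100
  k=1: S(1,0) = 51.0451; S(1,1) = 40.7536
  k=2: S(2,0) = 57.1280; S(2,1) = 45.6100; S(2,2) = 36.4143
Terminal payoffs V(N, i) = max(K - S_T, 0):
  V(2,0) = 0.000000; V(2,1) = 0.000000; V(2,2) = 6.785743
Backward induction: V(k, i) = exp(-r*dt) * [p * V(k+1, i) + (1-p) * V(k+1, i+1)].
  V(1,0) = exp(-r*dt) * [p*0.000000 + (1-p)*0.000000] = 0.000000
  V(1,1) = exp(-r*dt) * [p*0.000000 + (1-p)*6.785743] = 3.449913
  V(0,0) = exp(-r*dt) * [p*0.000000 + (1-p)*3.449913] = 1.753957

Answer: Price = V(0,0) = 1.7540


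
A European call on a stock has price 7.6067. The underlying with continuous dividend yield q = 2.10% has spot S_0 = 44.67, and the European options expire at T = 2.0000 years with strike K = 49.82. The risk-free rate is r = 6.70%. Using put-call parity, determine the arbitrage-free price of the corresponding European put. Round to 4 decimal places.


Answer: Put price = 8.3461

Derivation:
Put-call parity: C - P = S_0 * exp(-qT) - K * exp(-rT).
S_0 * exp(-qT) = 44.6700 * 0.95886978 = 42.83271310
K * exp(-rT) = 49.8200 * 0.87459006 = 43.57207702
P = C - S*exp(-qT) + K*exp(-rT)
P = 7.6067 - 42.83271310 + 43.57207702 = 8.3461


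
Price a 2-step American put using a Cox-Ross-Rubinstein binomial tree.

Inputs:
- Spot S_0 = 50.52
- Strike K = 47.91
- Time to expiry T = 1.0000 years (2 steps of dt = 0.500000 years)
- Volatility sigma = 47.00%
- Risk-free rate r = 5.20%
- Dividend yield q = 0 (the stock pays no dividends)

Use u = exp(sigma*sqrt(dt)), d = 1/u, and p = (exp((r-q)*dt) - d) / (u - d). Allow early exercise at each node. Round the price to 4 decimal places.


Answer: Price = V(0,0) = 6.1815

Derivation:
dt = T/N = 0.500000
u = exp(sigma*sqrt(dt)) = 1.394227; d = 1/u = 0.717243
p = (exp((r-q)*dt) - d) / (u - d) = 0.456581
Discount per step: exp(-r*dt) = 0.974335
Stock lattice S(k, i) with i counting down-moves:
  k=0: S(0,0) = 50.5200
  k=1: S(1,0) = 70.4364; S(1,1) = 36.2351
  k=2: S(2,0) = 98.2043; S(2,1) = 50.5200; S(2,2) = 25.9894
Terminal payoffs V(N, i) = max(K - S_T, 0):
  V(2,0) = 0.000000; V(2,1) = 0.000000; V(2,2) = 21.920596
Backward induction: V(k, i) = exp(-r*dt) * [p * V(k+1, i) + (1-p) * V(k+1, i+1)]; then take max(V_cont, immediate exercise) for American.
  V(1,0) = exp(-r*dt) * [p*0.000000 + (1-p)*0.000000] = 0.000000; exercise = 0.000000; V(1,0) = max -> 0.000000
  V(1,1) = exp(-r*dt) * [p*0.000000 + (1-p)*21.920596] = 11.606355; exercise = 11.674869; V(1,1) = max -> 11.674869
  V(0,0) = exp(-r*dt) * [p*0.000000 + (1-p)*11.674869] = 6.181523; exercise = 0.000000; V(0,0) = max -> 6.181523


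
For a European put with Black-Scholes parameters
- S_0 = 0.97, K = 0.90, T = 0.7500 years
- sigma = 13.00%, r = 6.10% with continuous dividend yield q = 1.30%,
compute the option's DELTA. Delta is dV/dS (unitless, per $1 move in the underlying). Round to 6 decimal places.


d1 = 1.0413516532; d2 = 0.9287683507
phi(d1) = 0.2319704779; exp(-qT) = 0.9902973771; exp(-rT) = 0.9552807525
N(-d1) = 0.1488561860
Delta = -exp(-qT) * N(-d1) = -0.9902973771 * 0.1488561860 = -0.147412

Answer: Delta = -0.147412


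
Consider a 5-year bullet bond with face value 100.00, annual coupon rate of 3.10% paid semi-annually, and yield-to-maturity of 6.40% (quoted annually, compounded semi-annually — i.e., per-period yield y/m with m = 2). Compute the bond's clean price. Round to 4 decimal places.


Coupon per period c = face * coupon_rate / m = 1.550000
Periods per year m = 2; per-period yield y/m = 0.032000
Number of cashflows N = 10
Cashflows (t years, CF_t, discount factor 1/(1+y/m)^(m*t), PV):
  t = 0.5000: CF_t = 1.550000, DF = 0.968992, PV = 1.501938
  t = 1.0000: CF_t = 1.550000, DF = 0.938946, PV = 1.455366
  t = 1.5000: CF_t = 1.550000, DF = 0.909831, PV = 1.410239
  t = 2.0000: CF_t = 1.550000, DF = 0.881620, PV = 1.366510
  t = 2.5000: CF_t = 1.550000, DF = 0.854283, PV = 1.324138
  t = 3.0000: CF_t = 1.550000, DF = 0.827793, PV = 1.283079
  t = 3.5000: CF_t = 1.550000, DF = 0.802125, PV = 1.243294
  t = 4.0000: CF_t = 1.550000, DF = 0.777253, PV = 1.204742
  t = 4.5000: CF_t = 1.550000, DF = 0.753152, PV = 1.167386
  t = 5.0000: CF_t = 101.550000, DF = 0.729799, PV = 74.111048
Price P = sum_t PV_t = 86.067740

Answer: Price = 86.0677


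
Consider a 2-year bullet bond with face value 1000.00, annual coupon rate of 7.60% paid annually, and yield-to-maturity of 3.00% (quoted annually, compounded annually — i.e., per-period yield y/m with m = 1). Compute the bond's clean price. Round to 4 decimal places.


Coupon per period c = face * coupon_rate / m = 76.000000
Periods per year m = 1; per-period yield y/m = 0.030000
Number of cashflows N = 2
Cashflows (t years, CF_t, discount factor 1/(1+y/m)^(m*t), PV):
  t = 1.0000: CF_t = 76.000000, DF = 0.970874, PV = 73.786408
  t = 2.0000: CF_t = 1076.000000, DF = 0.942596, PV = 1014.233198
Price P = sum_t PV_t = 1088.019606

Answer: Price = 1088.0196


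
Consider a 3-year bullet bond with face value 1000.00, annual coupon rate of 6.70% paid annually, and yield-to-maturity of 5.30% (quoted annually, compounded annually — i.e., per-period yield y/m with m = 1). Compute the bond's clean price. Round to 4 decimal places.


Coupon per period c = face * coupon_rate / m = 67.000000
Periods per year m = 1; per-period yield y/m = 0.053000
Number of cashflows N = 3
Cashflows (t years, CF_t, discount factor 1/(1+y/m)^(m*t), PV):
  t = 1.0000: CF_t = 67.000000, DF = 0.949668, PV = 63.627730
  t = 2.0000: CF_t = 67.000000, DF = 0.901869, PV = 60.425195
  t = 3.0000: CF_t = 1067.000000, DF = 0.856475, PV = 913.859237
Price P = sum_t PV_t = 1037.912162

Answer: Price = 1037.9122


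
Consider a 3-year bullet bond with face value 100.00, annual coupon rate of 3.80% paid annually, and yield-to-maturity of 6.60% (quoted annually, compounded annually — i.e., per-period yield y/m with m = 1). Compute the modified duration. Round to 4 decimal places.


Answer: Modified duration = 2.7082

Derivation:
Coupon per period c = face * coupon_rate / m = 3.800000
Periods per year m = 1; per-period yield y/m = 0.066000
Number of cashflows N = 3
Cashflows (t years, CF_t, discount factor 1/(1+y/m)^(m*t), PV):
  t = 1.0000: CF_t = 3.800000, DF = 0.938086, PV = 3.564728
  t = 2.0000: CF_t = 3.800000, DF = 0.880006, PV = 3.344022
  t = 3.0000: CF_t = 103.800000, DF = 0.825521, PV = 85.689131
Price P = sum_t PV_t = 92.597882
First compute Macaulay numerator sum_t t * PV_t:
  t * PV_t at t = 1.0000: 3.564728
  t * PV_t at t = 2.0000: 6.688045
  t * PV_t at t = 3.0000: 257.067394
Macaulay duration D = 267.320166 / 92.597882 = 2.886893
Modified duration = D / (1 + y/m) = 2.886893 / (1 + 0.066000) = 2.708155


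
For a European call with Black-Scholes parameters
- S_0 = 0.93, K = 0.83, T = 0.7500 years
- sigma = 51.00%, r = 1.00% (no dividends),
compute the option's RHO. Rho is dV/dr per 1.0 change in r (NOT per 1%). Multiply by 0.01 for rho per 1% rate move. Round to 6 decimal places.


d1 = 0.4953809882; d2 = 0.0537080322
phi(d1) = 0.3528755990; exp(-qT) = 1.0000000000; exp(-rT) = 0.9925280548
N(d2) = 0.5214161084
Rho = K*T*exp(-rT)*N(d2) = 0.8300 * 0.7500 * 0.9925280548 * 0.5214161084 = 0.322156

Answer: Rho = 0.322156


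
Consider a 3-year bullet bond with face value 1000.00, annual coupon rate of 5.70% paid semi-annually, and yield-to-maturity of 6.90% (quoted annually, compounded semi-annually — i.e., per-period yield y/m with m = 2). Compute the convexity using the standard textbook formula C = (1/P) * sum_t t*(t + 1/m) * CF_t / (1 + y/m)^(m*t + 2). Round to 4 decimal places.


Coupon per period c = face * coupon_rate / m = 28.500000
Periods per year m = 2; per-period yield y/m = 0.034500
Number of cashflows N = 6
Cashflows (t years, CF_t, discount factor 1/(1+y/m)^(m*t), PV):
  t = 0.5000: CF_t = 28.500000, DF = 0.966651, PV = 27.549541
  t = 1.0000: CF_t = 28.500000, DF = 0.934413, PV = 26.630779
  t = 1.5000: CF_t = 28.500000, DF = 0.903251, PV = 25.742657
  t = 2.0000: CF_t = 28.500000, DF = 0.873128, PV = 24.884154
  t = 2.5000: CF_t = 28.500000, DF = 0.844010, PV = 24.054281
  t = 3.0000: CF_t = 1028.500000, DF = 0.815863, PV = 839.114694
Price P = sum_t PV_t = 967.976106
Convexity numerator sum_t t*(t + 1/m) * CF_t / (1+y/m)^(m*t + 2):
  t = 0.5000: term = 12.871329
  t = 1.0000: term = 37.326231
  t = 1.5000: term = 72.162844
  t = 2.0000: term = 116.260422
  t = 2.5000: term = 168.574802
  t = 3.0000: term = 8232.839238
Convexity = (1/P) * sum = 8640.034866 / 967.976106 = 8.925876

Answer: Convexity = 8.9259


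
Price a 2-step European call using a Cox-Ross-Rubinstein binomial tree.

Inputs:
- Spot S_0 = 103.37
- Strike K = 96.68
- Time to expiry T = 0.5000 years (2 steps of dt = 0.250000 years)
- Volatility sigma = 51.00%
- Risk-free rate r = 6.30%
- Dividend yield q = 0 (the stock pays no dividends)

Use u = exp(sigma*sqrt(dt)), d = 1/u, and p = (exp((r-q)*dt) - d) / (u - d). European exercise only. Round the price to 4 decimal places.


dt = T/N = 0.250000
u = exp(sigma*sqrt(dt)) = 1.290462; d = 1/u = 0.774916
p = (exp((r-q)*dt) - d) / (u - d) = 0.467385
Discount per step: exp(-r*dt) = 0.984373
Stock lattice S(k, i) with i counting down-moves:
  k=0: S(0,0) = 103.3700
  k=1: S(1,0) = 133.3950; S(1,1) = 80.1031
  k=2: S(2,0) = 172.1412; S(2,1) = 103.3700; S(2,2) = 62.0732
Terminal payoffs V(N, i) = max(S_T - K, 0):
  V(2,0) = 75.461151; V(2,1) = 6.690000; V(2,2) = 0.000000
Backward induction: V(k, i) = exp(-r*dt) * [p * V(k+1, i) + (1-p) * V(k+1, i+1)].
  V(1,0) = exp(-r*dt) * [p*75.461151 + (1-p)*6.690000] = 38.225799
  V(1,1) = exp(-r*dt) * [p*6.690000 + (1-p)*0.000000] = 3.077946
  V(0,0) = exp(-r*dt) * [p*38.225799 + (1-p)*3.077946] = 19.200729

Answer: Price = V(0,0) = 19.2007


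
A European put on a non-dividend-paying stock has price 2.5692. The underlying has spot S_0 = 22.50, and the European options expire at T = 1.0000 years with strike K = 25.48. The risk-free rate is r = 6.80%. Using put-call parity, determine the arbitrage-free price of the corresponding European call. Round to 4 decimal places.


Put-call parity: C - P = S_0 * exp(-qT) - K * exp(-rT).
S_0 * exp(-qT) = 22.5000 * 1.00000000 = 22.50000000
K * exp(-rT) = 25.4800 * 0.93426047 = 23.80495687
C = P + S*exp(-qT) - K*exp(-rT)
C = 2.5692 + 22.50000000 - 23.80495687 = 1.2642

Answer: Call price = 1.2642


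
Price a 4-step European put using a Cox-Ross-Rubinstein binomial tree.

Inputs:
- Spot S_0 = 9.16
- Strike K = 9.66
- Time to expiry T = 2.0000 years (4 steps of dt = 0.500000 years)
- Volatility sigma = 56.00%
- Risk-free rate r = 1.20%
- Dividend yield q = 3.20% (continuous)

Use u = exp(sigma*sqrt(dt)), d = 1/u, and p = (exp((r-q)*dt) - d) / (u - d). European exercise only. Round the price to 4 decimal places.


dt = T/N = 0.500000
u = exp(sigma*sqrt(dt)) = 1.485839; d = 1/u = 0.673020
p = (exp((r-q)*dt) - d) / (u - d) = 0.390037
Discount per step: exp(-r*dt) = 0.994018
Stock lattice S(k, i) with i counting down-moves:
  k=0: S(0,0) = 9.1600
  k=1: S(1,0) = 13.6103; S(1,1) = 6.1649
  k=2: S(2,0) = 20.2227; S(2,1) = 9.1600; S(2,2) = 4.1491
  k=3: S(3,0) = 30.0477; S(3,1) = 13.6103; S(3,2) = 6.1649; S(3,3) = 2.7924
  k=4: S(4,0) = 44.6460; S(4,1) = 20.2227; S(4,2) = 9.1600; S(4,3) = 4.1491; S(4,4) = 1.8794
Terminal payoffs V(N, i) = max(K - S_T, 0):
  V(4,0) = 0.000000; V(4,1) = 0.000000; V(4,2) = 0.500000; V(4,3) = 5.510920; V(4,4) = 7.780648
Backward induction: V(k, i) = exp(-r*dt) * [p * V(k+1, i) + (1-p) * V(k+1, i+1)].
  V(3,0) = exp(-r*dt) * [p*0.000000 + (1-p)*0.000000] = 0.000000
  V(3,1) = exp(-r*dt) * [p*0.000000 + (1-p)*0.500000] = 0.303157
  V(3,2) = exp(-r*dt) * [p*0.500000 + (1-p)*5.510920] = 3.535201
  V(3,3) = exp(-r*dt) * [p*5.510920 + (1-p)*7.780648] = 6.854122
  V(2,0) = exp(-r*dt) * [p*0.000000 + (1-p)*0.303157] = 0.183808
  V(2,1) = exp(-r*dt) * [p*0.303157 + (1-p)*3.535201] = 2.260977
  V(2,2) = exp(-r*dt) * [p*3.535201 + (1-p)*6.854122] = 5.526362
  V(1,0) = exp(-r*dt) * [p*0.183808 + (1-p)*2.260977] = 1.442126
  V(1,1) = exp(-r*dt) * [p*2.260977 + (1-p)*5.526362] = 4.227301
  V(0,0) = exp(-r*dt) * [p*1.442126 + (1-p)*4.227301] = 3.122190

Answer: Price = V(0,0) = 3.1222


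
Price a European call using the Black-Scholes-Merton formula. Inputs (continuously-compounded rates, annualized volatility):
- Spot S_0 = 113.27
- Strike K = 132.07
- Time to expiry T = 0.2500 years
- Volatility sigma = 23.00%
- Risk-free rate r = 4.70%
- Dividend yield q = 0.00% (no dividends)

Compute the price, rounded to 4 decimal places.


d1 = (ln(S/K) + (r - q + 0.5*sigma^2) * T) / (sigma * sqrt(T)) = -1.17561075
d2 = d1 - sigma * sqrt(T) = -1.29061075
exp(-rT) = 0.98831876; exp(-qT) = 1.00000000
C = S_0 * exp(-qT) * N(d1) - K * exp(-rT) * N(d2)
N(d1) = 0.11987523; N(d2) = 0.09841934
C = 113.2700 * 1.00000000 * 0.11987523 - 132.0700 * 0.98831876 * 0.09841934 = 0.7319

Answer: Price = 0.7319


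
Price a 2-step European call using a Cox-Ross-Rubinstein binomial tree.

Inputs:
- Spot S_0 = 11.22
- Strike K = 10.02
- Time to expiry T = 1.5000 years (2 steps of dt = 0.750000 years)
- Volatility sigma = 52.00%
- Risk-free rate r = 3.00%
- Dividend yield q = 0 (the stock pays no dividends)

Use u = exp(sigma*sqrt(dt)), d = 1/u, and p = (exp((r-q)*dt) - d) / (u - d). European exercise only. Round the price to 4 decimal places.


Answer: Price = V(0,0) = 3.4355

Derivation:
dt = T/N = 0.750000
u = exp(sigma*sqrt(dt)) = 1.568835; d = 1/u = 0.637416
p = (exp((r-q)*dt) - d) / (u - d) = 0.413712
Discount per step: exp(-r*dt) = 0.977751
Stock lattice S(k, i) with i counting down-moves:
  k=0: S(0,0) = 11.2200
  k=1: S(1,0) = 17.6023; S(1,1) = 7.1518
  k=2: S(2,0) = 27.6151; S(2,1) = 11.2200; S(2,2) = 4.5587
Terminal payoffs V(N, i) = max(S_T - K, 0):
  V(2,0) = 17.595144; V(2,1) = 1.200000; V(2,2) = 0.000000
Backward induction: V(k, i) = exp(-r*dt) * [p * V(k+1, i) + (1-p) * V(k+1, i+1)].
  V(1,0) = exp(-r*dt) * [p*17.595144 + (1-p)*1.200000] = 7.805260
  V(1,1) = exp(-r*dt) * [p*1.200000 + (1-p)*0.000000] = 0.485409
  V(0,0) = exp(-r*dt) * [p*7.805260 + (1-p)*0.485409] = 3.435543


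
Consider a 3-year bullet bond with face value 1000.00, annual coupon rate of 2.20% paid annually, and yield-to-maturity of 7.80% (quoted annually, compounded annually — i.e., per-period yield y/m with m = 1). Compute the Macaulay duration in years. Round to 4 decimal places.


Answer: Macaulay duration = 2.9301 years

Derivation:
Coupon per period c = face * coupon_rate / m = 22.000000
Periods per year m = 1; per-period yield y/m = 0.078000
Number of cashflows N = 3
Cashflows (t years, CF_t, discount factor 1/(1+y/m)^(m*t), PV):
  t = 1.0000: CF_t = 22.000000, DF = 0.927644, PV = 20.408163
  t = 2.0000: CF_t = 22.000000, DF = 0.860523, PV = 18.931506
  t = 3.0000: CF_t = 1022.000000, DF = 0.798259, PV = 815.820498
Price P = sum_t PV_t = 855.160167
Macaulay numerator sum_t t * PV_t:
  t * PV_t at t = 1.0000: 20.408163
  t * PV_t at t = 2.0000: 37.863012
  t * PV_t at t = 3.0000: 2447.461495
Macaulay duration D = (sum_t t * PV_t) / P = 2505.732670 / 855.160167 = 2.930133


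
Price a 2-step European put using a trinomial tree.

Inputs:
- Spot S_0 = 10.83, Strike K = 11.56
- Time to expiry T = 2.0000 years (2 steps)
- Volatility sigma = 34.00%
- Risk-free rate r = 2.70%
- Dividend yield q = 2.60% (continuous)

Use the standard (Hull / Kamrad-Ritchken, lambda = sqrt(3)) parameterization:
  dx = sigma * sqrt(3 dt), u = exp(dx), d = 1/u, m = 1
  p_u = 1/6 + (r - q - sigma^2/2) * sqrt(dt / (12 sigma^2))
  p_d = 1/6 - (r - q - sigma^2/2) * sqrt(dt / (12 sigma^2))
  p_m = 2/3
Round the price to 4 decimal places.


dt = T/N = 1.000000; dx = sigma*sqrt(3*dt) = 0.588897
u = exp(dx) = 1.802000; d = 1/u = 0.554939
p_u = 0.118441, p_m = 0.666667, p_d = 0.214892
Discount per step: exp(-r*dt) = 0.973361
Stock lattice S(k, j) with j the centered position index:
  k=0: S(0,+0) = 10.8300
  k=1: S(1,-1) = 6.0100; S(1,+0) = 10.8300; S(1,+1) = 19.5157
  k=2: S(2,-2) = 3.3352; S(2,-1) = 6.0100; S(2,+0) = 10.8300; S(2,+1) = 19.5157; S(2,+2) = 35.1672
Terminal payoffs V(N, j) = max(K - S_T, 0):
  V(2,-2) = 8.224824; V(2,-1) = 5.550012; V(2,+0) = 0.730000; V(2,+1) = 0.000000; V(2,+2) = 0.000000
Backward induction: V(k, j) = exp(-r*dt) * [p_u * V(k+1, j+1) + p_m * V(k+1, j) + p_d * V(k+1, j-1)]
  V(1,-1) = exp(-r*dt) * [p_u*0.730000 + p_m*5.550012 + p_d*8.224824] = 5.405972
  V(1,+0) = exp(-r*dt) * [p_u*0.000000 + p_m*0.730000 + p_d*5.550012] = 1.634587
  V(1,+1) = exp(-r*dt) * [p_u*0.000000 + p_m*0.000000 + p_d*0.730000] = 0.152693
  V(0,+0) = exp(-r*dt) * [p_u*0.152693 + p_m*1.634587 + p_d*5.405972] = 2.209055

Answer: Price = V(0,0) = 2.2091


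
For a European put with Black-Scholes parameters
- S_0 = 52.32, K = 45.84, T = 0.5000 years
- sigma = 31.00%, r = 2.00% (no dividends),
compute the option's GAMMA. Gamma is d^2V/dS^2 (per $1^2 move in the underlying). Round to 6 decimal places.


Answer: Gamma = 0.026091

Derivation:
d1 = 0.7584136953; d2 = 0.5392105932
phi(d1) = 0.2992325646; exp(-qT) = 1.0000000000; exp(-rT) = 0.9900498337
Gamma = exp(-qT) * phi(d1) / (S * sigma * sqrt(T)) = 1.0000000000 * 0.2992325646 / (52.3200 * 0.3100 * 0.7071067812) = 0.026091


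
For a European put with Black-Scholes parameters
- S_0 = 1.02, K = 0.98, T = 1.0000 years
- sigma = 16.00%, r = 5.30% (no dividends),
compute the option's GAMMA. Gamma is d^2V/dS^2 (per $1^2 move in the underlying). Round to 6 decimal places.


Answer: Gamma = 1.964411

Derivation:
d1 = 0.6612833413; d2 = 0.5012833413
phi(d1) = 0.3205918815; exp(-qT) = 1.0000000000; exp(-rT) = 0.9483800125
Gamma = exp(-qT) * phi(d1) / (S * sigma * sqrt(T)) = 1.0000000000 * 0.3205918815 / (1.0200 * 0.1600 * 1.0000000000) = 1.964411


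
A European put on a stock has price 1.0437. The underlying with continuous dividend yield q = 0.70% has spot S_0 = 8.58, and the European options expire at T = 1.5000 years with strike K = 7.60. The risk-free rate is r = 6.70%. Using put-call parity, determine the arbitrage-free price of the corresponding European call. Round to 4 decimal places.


Put-call parity: C - P = S_0 * exp(-qT) - K * exp(-rT).
S_0 * exp(-qT) = 8.5800 * 0.98955493 = 8.49038132
K * exp(-rT) = 7.6000 * 0.90438511 = 6.87332685
C = P + S*exp(-qT) - K*exp(-rT)
C = 1.0437 + 8.49038132 - 6.87332685 = 2.6608

Answer: Call price = 2.6608


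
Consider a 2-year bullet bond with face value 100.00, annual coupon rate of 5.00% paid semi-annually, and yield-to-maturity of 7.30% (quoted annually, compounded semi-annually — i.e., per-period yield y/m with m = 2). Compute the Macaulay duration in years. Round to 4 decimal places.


Answer: Macaulay duration = 1.9262 years

Derivation:
Coupon per period c = face * coupon_rate / m = 2.500000
Periods per year m = 2; per-period yield y/m = 0.036500
Number of cashflows N = 4
Cashflows (t years, CF_t, discount factor 1/(1+y/m)^(m*t), PV):
  t = 0.5000: CF_t = 2.500000, DF = 0.964785, PV = 2.411963
  t = 1.0000: CF_t = 2.500000, DF = 0.930811, PV = 2.327027
  t = 1.5000: CF_t = 2.500000, DF = 0.898033, PV = 2.245081
  t = 2.0000: CF_t = 102.500000, DF = 0.866409, PV = 88.806886
Price P = sum_t PV_t = 95.790957
Macaulay numerator sum_t t * PV_t:
  t * PV_t at t = 0.5000: 1.205982
  t * PV_t at t = 1.0000: 2.327027
  t * PV_t at t = 1.5000: 3.367622
  t * PV_t at t = 2.0000: 177.613771
Macaulay duration D = (sum_t t * PV_t) / P = 184.514402 / 95.790957 = 1.926219


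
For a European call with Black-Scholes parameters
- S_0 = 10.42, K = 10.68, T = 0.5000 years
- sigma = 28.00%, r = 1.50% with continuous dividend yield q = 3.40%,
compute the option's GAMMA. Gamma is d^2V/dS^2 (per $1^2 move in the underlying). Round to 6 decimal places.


d1 = -0.0734673703; d2 = -0.2714572690
phi(d1) = 0.3978670955; exp(-qT) = 0.9831436846; exp(-rT) = 0.9925280548
Gamma = exp(-qT) * phi(d1) / (S * sigma * sqrt(T)) = 0.9831436846 * 0.3978670955 / (10.4200 * 0.2800 * 0.7071067812) = 0.189603

Answer: Gamma = 0.189603


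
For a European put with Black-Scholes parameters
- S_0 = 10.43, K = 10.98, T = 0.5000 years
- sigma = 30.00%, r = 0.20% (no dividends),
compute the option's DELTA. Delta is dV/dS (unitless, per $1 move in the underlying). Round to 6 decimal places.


Answer: Delta = -0.552299

Derivation:
d1 = -0.1314707944; d2 = -0.3436028287
phi(d1) = 0.3955093631; exp(-qT) = 1.0000000000; exp(-rT) = 0.9990004998
N(-d1) = 0.5522985556
Delta = -exp(-qT) * N(-d1) = -1.0000000000 * 0.5522985556 = -0.552299


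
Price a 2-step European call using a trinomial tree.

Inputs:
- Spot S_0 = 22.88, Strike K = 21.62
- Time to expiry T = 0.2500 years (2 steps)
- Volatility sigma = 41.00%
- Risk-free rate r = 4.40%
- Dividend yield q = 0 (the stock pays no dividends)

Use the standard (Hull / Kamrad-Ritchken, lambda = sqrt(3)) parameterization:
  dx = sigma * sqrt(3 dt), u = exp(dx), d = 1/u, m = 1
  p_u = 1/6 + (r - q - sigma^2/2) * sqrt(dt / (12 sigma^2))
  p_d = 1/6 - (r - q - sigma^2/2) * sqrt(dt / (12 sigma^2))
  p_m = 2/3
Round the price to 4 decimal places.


dt = T/N = 0.125000; dx = sigma*sqrt(3*dt) = 0.251073
u = exp(dx) = 1.285404; d = 1/u = 0.777966
p_u = 0.156697, p_m = 0.666667, p_d = 0.176636
Discount per step: exp(-r*dt) = 0.994515
Stock lattice S(k, j) with j the centered position index:
  k=0: S(0,+0) = 22.8800
  k=1: S(1,-1) = 17.7999; S(1,+0) = 22.8800; S(1,+1) = 29.4100
  k=2: S(2,-2) = 13.8477; S(2,-1) = 17.7999; S(2,+0) = 22.8800; S(2,+1) = 29.4100; S(2,+2) = 37.8038
Terminal payoffs V(N, j) = max(S_T - K, 0):
  V(2,-2) = 0.000000; V(2,-1) = 0.000000; V(2,+0) = 1.260000; V(2,+1) = 7.790033; V(2,+2) = 16.183760
Backward induction: V(k, j) = exp(-r*dt) * [p_u * V(k+1, j+1) + p_m * V(k+1, j) + p_d * V(k+1, j-1)]
  V(1,-1) = exp(-r*dt) * [p_u*1.260000 + p_m*0.000000 + p_d*0.000000] = 0.196355
  V(1,+0) = exp(-r*dt) * [p_u*7.790033 + p_m*1.260000 + p_d*0.000000] = 2.049372
  V(1,+1) = exp(-r*dt) * [p_u*16.183760 + p_m*7.790033 + p_d*1.260000] = 7.908248
  V(0,+0) = exp(-r*dt) * [p_u*7.908248 + p_m*2.049372 + p_d*0.196355] = 2.625649

Answer: Price = V(0,0) = 2.6256
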